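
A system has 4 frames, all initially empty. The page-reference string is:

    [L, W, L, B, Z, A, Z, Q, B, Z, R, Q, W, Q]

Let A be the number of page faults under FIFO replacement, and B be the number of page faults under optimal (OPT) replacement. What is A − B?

Under FIFO: F F . F F F . F . . F . F . → 8 faults.
Under OPT: F F . F F F . F . . F . . . → 7 faults.
A − B = 8 − 7 = 1.

1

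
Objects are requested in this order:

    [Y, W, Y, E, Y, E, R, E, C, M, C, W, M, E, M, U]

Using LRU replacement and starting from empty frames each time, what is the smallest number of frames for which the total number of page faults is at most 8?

f=1: 16 faults
f=2: 10 faults
f=3: 9 faults
f=4: 8 faults
f=5: 8 faults
f=6: 7 faults
f=7: 7 faults
Smallest f with faults ≤ 8 is 4.

4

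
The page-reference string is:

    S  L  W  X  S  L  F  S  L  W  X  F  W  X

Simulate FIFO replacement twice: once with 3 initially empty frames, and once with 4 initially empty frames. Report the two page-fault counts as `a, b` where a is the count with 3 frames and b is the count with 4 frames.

3 frames: F F F F F F F . . F F . . . → 9 faults.
4 frames: F F F F . . F F F F F F . . → 10 faults.
10 > 9: adding a frame increased faults — Belady's anomaly.

9, 10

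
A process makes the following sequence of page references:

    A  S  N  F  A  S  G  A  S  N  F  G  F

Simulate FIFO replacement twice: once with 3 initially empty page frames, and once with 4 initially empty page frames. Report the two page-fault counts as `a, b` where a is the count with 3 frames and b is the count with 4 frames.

9, 10

3 frames: F F F F F F F . . F F . . → 9 faults.
4 frames: F F F F . . F F F F F F . → 10 faults.
10 > 9: adding a frame increased faults — Belady's anomaly.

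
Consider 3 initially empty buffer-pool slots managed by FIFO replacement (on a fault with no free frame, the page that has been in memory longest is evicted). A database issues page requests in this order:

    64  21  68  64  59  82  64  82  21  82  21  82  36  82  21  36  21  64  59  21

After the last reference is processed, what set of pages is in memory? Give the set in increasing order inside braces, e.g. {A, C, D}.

{21, 59, 64}

64 -> miss, frames {64}
21 -> miss, frames {64,21}
68 -> miss, frames {64,21,68}
64 -> hit
59 -> miss, evict 64, frames {21,68,59}
82 -> miss, evict 21, frames {68,59,82}
64 -> miss, evict 68, frames {59,82,64}
82 -> hit
21 -> miss, evict 59, frames {82,64,21}
82 -> hit
21 -> hit
82 -> hit
36 -> miss, evict 82, frames {64,21,36}
82 -> miss, evict 64, frames {21,36,82}
21 -> hit
36 -> hit
21 -> hit
64 -> miss, evict 21, frames {36,82,64}
59 -> miss, evict 36, frames {82,64,59}
21 -> miss, evict 82, frames {64,59,21}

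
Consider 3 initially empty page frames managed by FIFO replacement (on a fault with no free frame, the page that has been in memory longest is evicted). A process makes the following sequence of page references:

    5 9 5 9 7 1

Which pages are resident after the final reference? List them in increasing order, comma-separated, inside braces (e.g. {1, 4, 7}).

5 -> miss, frames [5]
9 -> miss, frames [5, 9]
5 -> hit
9 -> hit
7 -> miss, frames [5, 9, 7]
1 -> miss, evict 5, frames [9, 7, 1]

{1, 7, 9}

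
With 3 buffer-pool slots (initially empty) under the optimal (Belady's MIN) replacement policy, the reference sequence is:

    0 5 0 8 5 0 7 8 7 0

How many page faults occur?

4

0: miss, frames (0)
5: miss, frames (0 5)
0: hit
8: miss, frames (0 5 8)
5: hit
0: hit
7: miss, evict 5, frames (0 8 7)
8: hit
7: hit
0: hit
Page faults: 4.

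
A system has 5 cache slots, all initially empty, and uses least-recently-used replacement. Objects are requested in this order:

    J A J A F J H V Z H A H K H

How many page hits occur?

6

J → fault, frames {J}
A → fault, frames {J,A}
J → hit
A → hit
F → fault, frames {J,A,F}
J → hit
H → fault, frames {A,F,J,H}
V → fault, frames {A,F,J,H,V}
Z → fault, evict A, frames {F,J,H,V,Z}
H → hit
A → fault, evict F, frames {J,V,Z,H,A}
H → hit
K → fault, evict J, frames {V,Z,A,H,K}
H → hit
Hits: 6.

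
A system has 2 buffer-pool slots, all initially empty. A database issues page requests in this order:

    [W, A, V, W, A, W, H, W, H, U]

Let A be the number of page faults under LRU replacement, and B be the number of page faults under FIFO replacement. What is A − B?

Under LRU: F F F F F . F . . F → 7 faults.
Under FIFO: F F F F F . F F . F → 8 faults.
A − B = 7 − 8 = -1.

-1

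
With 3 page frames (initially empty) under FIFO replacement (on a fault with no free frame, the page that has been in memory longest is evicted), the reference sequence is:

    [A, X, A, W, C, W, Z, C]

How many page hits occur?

A: fault, frames (A)
X: fault, frames (A X)
A: hit
W: fault, frames (A X W)
C: fault, evict A, frames (X W C)
W: hit
Z: fault, evict X, frames (W C Z)
C: hit
Hits: 3.

3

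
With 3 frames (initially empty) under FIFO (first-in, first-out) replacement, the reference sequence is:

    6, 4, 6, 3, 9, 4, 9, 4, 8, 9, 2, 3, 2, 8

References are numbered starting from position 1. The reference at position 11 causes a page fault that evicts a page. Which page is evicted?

3

pos 1: 6: miss, frames (6)
pos 2: 4: miss, frames (6 4)
pos 3: 6: hit
pos 4: 3: miss, frames (6 4 3)
pos 5: 9: miss, evict 6, frames (4 3 9)
pos 6: 4: hit
pos 7: 9: hit
pos 8: 4: hit
pos 9: 8: miss, evict 4, frames (3 9 8)
pos 10: 9: hit
pos 11: 2: miss, evict 3, frames (9 8 2)
At position 11, page 3 is evicted.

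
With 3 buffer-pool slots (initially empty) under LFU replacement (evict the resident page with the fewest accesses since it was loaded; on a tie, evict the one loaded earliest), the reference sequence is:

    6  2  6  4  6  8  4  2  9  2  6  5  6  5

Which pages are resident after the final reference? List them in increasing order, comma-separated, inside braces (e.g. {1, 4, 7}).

6: fault, frames (6)
2: fault, frames (6 2)
6: hit
4: fault, frames (6 2 4)
6: hit
8: fault, evict 2, frames (6 4 8)
4: hit
2: fault, evict 8, frames (6 4 2)
9: fault, evict 2, frames (6 4 9)
2: fault, evict 9, frames (6 4 2)
6: hit
5: fault, evict 2, frames (6 4 5)
6: hit
5: hit

{4, 5, 6}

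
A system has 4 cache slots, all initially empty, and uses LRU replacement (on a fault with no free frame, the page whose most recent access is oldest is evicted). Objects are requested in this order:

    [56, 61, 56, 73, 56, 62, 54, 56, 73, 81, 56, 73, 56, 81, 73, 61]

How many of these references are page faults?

7

56 -> fault, frames {56}
61 -> fault, frames {56,61}
56 -> hit
73 -> fault, frames {61,56,73}
56 -> hit
62 -> fault, frames {61,73,56,62}
54 -> fault, evict 61, frames {73,56,62,54}
56 -> hit
73 -> hit
81 -> fault, evict 62, frames {54,56,73,81}
56 -> hit
73 -> hit
56 -> hit
81 -> hit
73 -> hit
61 -> fault, evict 54, frames {56,81,73,61}
Page faults: 7.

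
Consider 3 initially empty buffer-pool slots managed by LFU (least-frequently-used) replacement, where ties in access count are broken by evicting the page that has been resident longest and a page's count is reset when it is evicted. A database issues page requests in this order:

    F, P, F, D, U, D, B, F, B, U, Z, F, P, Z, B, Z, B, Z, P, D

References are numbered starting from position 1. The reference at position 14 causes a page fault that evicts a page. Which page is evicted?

P

pos 1: F → miss, frames [F]
pos 2: P → miss, frames [F, P]
pos 3: F → hit
pos 4: D → miss, frames [F, P, D]
pos 5: U → miss, evict P, frames [F, D, U]
pos 6: D → hit
pos 7: B → miss, evict U, frames [F, D, B]
pos 8: F → hit
pos 9: B → hit
pos 10: U → miss, evict D, frames [F, B, U]
pos 11: Z → miss, evict U, frames [F, B, Z]
pos 12: F → hit
pos 13: P → miss, evict Z, frames [F, B, P]
pos 14: Z → miss, evict P, frames [F, B, Z]
At position 14, page P is evicted.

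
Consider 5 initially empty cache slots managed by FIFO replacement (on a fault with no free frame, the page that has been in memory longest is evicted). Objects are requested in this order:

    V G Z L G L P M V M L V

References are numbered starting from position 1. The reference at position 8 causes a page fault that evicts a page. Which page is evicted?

pos 1: V: miss, frames [V]
pos 2: G: miss, frames [V, G]
pos 3: Z: miss, frames [V, G, Z]
pos 4: L: miss, frames [V, G, Z, L]
pos 5: G: hit
pos 6: L: hit
pos 7: P: miss, frames [V, G, Z, L, P]
pos 8: M: miss, evict V, frames [G, Z, L, P, M]
At position 8, page V is evicted.

V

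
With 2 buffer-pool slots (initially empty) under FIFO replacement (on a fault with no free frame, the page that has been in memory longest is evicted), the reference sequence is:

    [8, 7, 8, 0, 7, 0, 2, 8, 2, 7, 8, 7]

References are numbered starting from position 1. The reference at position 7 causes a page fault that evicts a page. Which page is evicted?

7

pos 1: 8 → fault, frames {8}
pos 2: 7 → fault, frames {8,7}
pos 3: 8 → hit
pos 4: 0 → fault, evict 8, frames {7,0}
pos 5: 7 → hit
pos 6: 0 → hit
pos 7: 2 → fault, evict 7, frames {0,2}
At position 7, page 7 is evicted.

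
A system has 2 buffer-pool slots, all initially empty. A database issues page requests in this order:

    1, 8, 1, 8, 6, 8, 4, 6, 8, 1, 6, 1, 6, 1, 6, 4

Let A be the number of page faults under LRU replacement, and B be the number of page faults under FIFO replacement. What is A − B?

Under LRU: F F . . F . F F F F F . . . . F → 9 faults.
Under FIFO: F F . . F . F . F F F . . . . F → 8 faults.
A − B = 9 − 8 = 1.

1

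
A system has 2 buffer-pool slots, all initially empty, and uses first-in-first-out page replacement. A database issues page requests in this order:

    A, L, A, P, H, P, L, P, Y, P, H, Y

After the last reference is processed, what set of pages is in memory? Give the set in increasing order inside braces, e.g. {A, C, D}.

{H, Y}

A: miss, frames [A]
L: miss, frames [A, L]
A: hit
P: miss, evict A, frames [L, P]
H: miss, evict L, frames [P, H]
P: hit
L: miss, evict P, frames [H, L]
P: miss, evict H, frames [L, P]
Y: miss, evict L, frames [P, Y]
P: hit
H: miss, evict P, frames [Y, H]
Y: hit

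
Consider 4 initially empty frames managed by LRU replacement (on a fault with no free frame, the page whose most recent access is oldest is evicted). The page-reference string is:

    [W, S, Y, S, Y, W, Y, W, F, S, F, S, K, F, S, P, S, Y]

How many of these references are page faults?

W → fault, frames [W]
S → fault, frames [W, S]
Y → fault, frames [W, S, Y]
S → hit
Y → hit
W → hit
Y → hit
W → hit
F → fault, frames [S, Y, W, F]
S → hit
F → hit
S → hit
K → fault, evict Y, frames [W, F, S, K]
F → hit
S → hit
P → fault, evict W, frames [K, F, S, P]
S → hit
Y → fault, evict K, frames [F, P, S, Y]
Page faults: 7.

7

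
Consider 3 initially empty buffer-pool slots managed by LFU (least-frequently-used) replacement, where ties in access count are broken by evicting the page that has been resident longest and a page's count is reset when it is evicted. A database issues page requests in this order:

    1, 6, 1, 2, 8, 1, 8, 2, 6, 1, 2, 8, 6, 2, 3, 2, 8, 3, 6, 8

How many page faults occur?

1: fault, frames (1)
6: fault, frames (1 6)
1: hit
2: fault, frames (1 6 2)
8: fault, evict 6, frames (1 2 8)
1: hit
8: hit
2: hit
6: fault, evict 2, frames (1 8 6)
1: hit
2: fault, evict 6, frames (1 8 2)
8: hit
6: fault, evict 2, frames (1 8 6)
2: fault, evict 6, frames (1 8 2)
3: fault, evict 2, frames (1 8 3)
2: fault, evict 3, frames (1 8 2)
8: hit
3: fault, evict 2, frames (1 8 3)
6: fault, evict 3, frames (1 8 6)
8: hit
Page faults: 12.

12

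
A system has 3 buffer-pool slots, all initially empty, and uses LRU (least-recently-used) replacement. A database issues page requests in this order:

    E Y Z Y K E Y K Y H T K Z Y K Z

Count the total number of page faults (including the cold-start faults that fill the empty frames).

E -> miss, frames (E)
Y -> miss, frames (E Y)
Z -> miss, frames (E Y Z)
Y -> hit
K -> miss, evict E, frames (Z Y K)
E -> miss, evict Z, frames (Y K E)
Y -> hit
K -> hit
Y -> hit
H -> miss, evict E, frames (K Y H)
T -> miss, evict K, frames (Y H T)
K -> miss, evict Y, frames (H T K)
Z -> miss, evict H, frames (T K Z)
Y -> miss, evict T, frames (K Z Y)
K -> hit
Z -> hit
Page faults: 10.

10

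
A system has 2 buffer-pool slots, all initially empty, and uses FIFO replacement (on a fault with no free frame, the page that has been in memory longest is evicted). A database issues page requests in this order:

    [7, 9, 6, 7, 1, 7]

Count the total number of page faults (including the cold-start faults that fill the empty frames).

5

7 → miss, frames (7)
9 → miss, frames (7 9)
6 → miss, evict 7, frames (9 6)
7 → miss, evict 9, frames (6 7)
1 → miss, evict 6, frames (7 1)
7 → hit
Page faults: 5.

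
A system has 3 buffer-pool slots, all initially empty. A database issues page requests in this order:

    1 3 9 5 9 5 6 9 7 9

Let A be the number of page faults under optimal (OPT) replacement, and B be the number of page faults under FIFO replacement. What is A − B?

-1

Under OPT: F F F F . . F . F . → 6 faults.
Under FIFO: F F F F . . F . F F → 7 faults.
A − B = 6 − 7 = -1.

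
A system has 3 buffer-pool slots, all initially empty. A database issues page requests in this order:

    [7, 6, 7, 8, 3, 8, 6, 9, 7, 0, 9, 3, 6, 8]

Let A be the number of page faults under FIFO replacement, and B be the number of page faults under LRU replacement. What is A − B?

-1

Under FIFO: F F . F F . . F F F . F F F → 10 faults.
Under LRU: F F . F F . F F F F . F F F → 11 faults.
A − B = 10 − 11 = -1.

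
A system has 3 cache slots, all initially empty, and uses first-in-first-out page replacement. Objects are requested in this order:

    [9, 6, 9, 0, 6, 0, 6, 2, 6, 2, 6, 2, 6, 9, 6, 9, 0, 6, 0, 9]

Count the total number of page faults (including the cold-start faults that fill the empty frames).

9: miss, frames [9]
6: miss, frames [9, 6]
9: hit
0: miss, frames [9, 6, 0]
6: hit
0: hit
6: hit
2: miss, evict 9, frames [6, 0, 2]
6: hit
2: hit
6: hit
2: hit
6: hit
9: miss, evict 6, frames [0, 2, 9]
6: miss, evict 0, frames [2, 9, 6]
9: hit
0: miss, evict 2, frames [9, 6, 0]
6: hit
0: hit
9: hit
Page faults: 7.

7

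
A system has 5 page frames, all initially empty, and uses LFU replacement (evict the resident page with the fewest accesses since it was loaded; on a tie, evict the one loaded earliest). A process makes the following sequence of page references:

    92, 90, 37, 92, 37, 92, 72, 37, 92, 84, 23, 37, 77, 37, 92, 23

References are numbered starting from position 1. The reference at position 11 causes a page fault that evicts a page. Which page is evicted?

90

pos 1: 92: fault, frames (92)
pos 2: 90: fault, frames (92 90)
pos 3: 37: fault, frames (92 90 37)
pos 4: 92: hit
pos 5: 37: hit
pos 6: 92: hit
pos 7: 72: fault, frames (92 90 37 72)
pos 8: 37: hit
pos 9: 92: hit
pos 10: 84: fault, frames (92 90 37 72 84)
pos 11: 23: fault, evict 90, frames (92 37 72 84 23)
At position 11, page 90 is evicted.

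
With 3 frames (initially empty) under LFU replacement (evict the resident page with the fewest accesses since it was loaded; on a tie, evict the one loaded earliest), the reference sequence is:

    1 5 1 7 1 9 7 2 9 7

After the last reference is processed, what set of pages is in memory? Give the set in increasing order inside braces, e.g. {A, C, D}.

{1, 7, 9}

1: fault, frames [1]
5: fault, frames [1, 5]
1: hit
7: fault, frames [1, 5, 7]
1: hit
9: fault, evict 5, frames [1, 7, 9]
7: hit
2: fault, evict 9, frames [1, 7, 2]
9: fault, evict 2, frames [1, 7, 9]
7: hit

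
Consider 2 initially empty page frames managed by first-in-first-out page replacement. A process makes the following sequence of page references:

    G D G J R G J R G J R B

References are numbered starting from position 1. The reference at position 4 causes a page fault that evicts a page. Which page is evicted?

pos 1: G: miss, frames (G)
pos 2: D: miss, frames (G D)
pos 3: G: hit
pos 4: J: miss, evict G, frames (D J)
At position 4, page G is evicted.

G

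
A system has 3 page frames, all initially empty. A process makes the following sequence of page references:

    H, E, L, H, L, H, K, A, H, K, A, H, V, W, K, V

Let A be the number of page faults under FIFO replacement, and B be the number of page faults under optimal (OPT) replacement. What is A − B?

Under FIFO: F F F . . . F F F . . . F F F . → 9 faults.
Under OPT: F F F . . . F F . . . . F F . . → 7 faults.
A − B = 9 − 7 = 2.

2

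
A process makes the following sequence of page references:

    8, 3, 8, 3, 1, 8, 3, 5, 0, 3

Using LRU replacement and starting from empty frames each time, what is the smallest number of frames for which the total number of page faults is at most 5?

3

f=1: 10 faults
f=2: 8 faults
f=3: 5 faults
f=4: 5 faults
f=5: 5 faults
Smallest f with faults ≤ 5 is 3.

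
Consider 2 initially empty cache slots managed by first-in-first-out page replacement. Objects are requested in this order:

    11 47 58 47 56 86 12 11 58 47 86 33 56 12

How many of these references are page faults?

11 -> miss, frames (11)
47 -> miss, frames (11 47)
58 -> miss, evict 11, frames (47 58)
47 -> hit
56 -> miss, evict 47, frames (58 56)
86 -> miss, evict 58, frames (56 86)
12 -> miss, evict 56, frames (86 12)
11 -> miss, evict 86, frames (12 11)
58 -> miss, evict 12, frames (11 58)
47 -> miss, evict 11, frames (58 47)
86 -> miss, evict 58, frames (47 86)
33 -> miss, evict 47, frames (86 33)
56 -> miss, evict 86, frames (33 56)
12 -> miss, evict 33, frames (56 12)
Page faults: 13.

13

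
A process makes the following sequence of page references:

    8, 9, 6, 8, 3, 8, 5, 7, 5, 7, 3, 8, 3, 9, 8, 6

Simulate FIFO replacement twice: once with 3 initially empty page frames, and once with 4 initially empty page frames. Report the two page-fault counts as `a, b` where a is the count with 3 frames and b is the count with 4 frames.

3 frames: F F F . F F F F . . F F . F . F → 11 faults.
4 frames: F F F . F . F F . . . F . F . F → 9 faults.
9 < 11: adding a frame reduced faults, as is typical.

11, 9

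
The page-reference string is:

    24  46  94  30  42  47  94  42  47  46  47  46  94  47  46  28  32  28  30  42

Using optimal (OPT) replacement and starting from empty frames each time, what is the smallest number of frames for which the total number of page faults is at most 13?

3

f=1: 20 faults
f=2: 14 faults
f=3: 11 faults
f=4: 9 faults
f=5: 8 faults
f=6: 8 faults
f=7: 8 faults
f=8: 8 faults
Smallest f with faults ≤ 13 is 3.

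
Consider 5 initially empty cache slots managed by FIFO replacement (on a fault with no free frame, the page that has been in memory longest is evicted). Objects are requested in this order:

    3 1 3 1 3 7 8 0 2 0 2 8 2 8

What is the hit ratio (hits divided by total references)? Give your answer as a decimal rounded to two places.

3 -> fault, frames (3)
1 -> fault, frames (3 1)
3 -> hit
1 -> hit
3 -> hit
7 -> fault, frames (3 1 7)
8 -> fault, frames (3 1 7 8)
0 -> fault, frames (3 1 7 8 0)
2 -> fault, evict 3, frames (1 7 8 0 2)
0 -> hit
2 -> hit
8 -> hit
2 -> hit
8 -> hit
Hits: 8 of 14 references → 8/14 = 0.5714.

0.57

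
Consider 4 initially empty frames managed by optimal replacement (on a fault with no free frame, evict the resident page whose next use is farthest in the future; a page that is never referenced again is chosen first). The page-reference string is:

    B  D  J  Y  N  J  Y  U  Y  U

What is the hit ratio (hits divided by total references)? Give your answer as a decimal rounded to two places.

B -> fault, frames (B)
D -> fault, frames (B D)
J -> fault, frames (B D J)
Y -> fault, frames (B D J Y)
N -> fault, evict D, frames (B J Y N)
J -> hit
Y -> hit
U -> fault, evict N, frames (B J Y U)
Y -> hit
U -> hit
Hits: 4 of 10 references → 4/10 = 0.4000.

0.40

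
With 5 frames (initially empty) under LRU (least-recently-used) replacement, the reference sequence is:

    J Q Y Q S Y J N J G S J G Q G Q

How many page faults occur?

J → fault, frames [J]
Q → fault, frames [J, Q]
Y → fault, frames [J, Q, Y]
Q → hit
S → fault, frames [J, Y, Q, S]
Y → hit
J → hit
N → fault, frames [Q, S, Y, J, N]
J → hit
G → fault, evict Q, frames [S, Y, N, J, G]
S → hit
J → hit
G → hit
Q → fault, evict Y, frames [N, S, J, G, Q]
G → hit
Q → hit
Page faults: 7.

7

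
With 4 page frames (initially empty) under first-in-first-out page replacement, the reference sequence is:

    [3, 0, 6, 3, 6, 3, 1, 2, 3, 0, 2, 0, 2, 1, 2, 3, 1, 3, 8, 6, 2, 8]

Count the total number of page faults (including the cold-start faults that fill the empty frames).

10

3 -> fault, frames {3}
0 -> fault, frames {3,0}
6 -> fault, frames {3,0,6}
3 -> hit
6 -> hit
3 -> hit
1 -> fault, frames {3,0,6,1}
2 -> fault, evict 3, frames {0,6,1,2}
3 -> fault, evict 0, frames {6,1,2,3}
0 -> fault, evict 6, frames {1,2,3,0}
2 -> hit
0 -> hit
2 -> hit
1 -> hit
2 -> hit
3 -> hit
1 -> hit
3 -> hit
8 -> fault, evict 1, frames {2,3,0,8}
6 -> fault, evict 2, frames {3,0,8,6}
2 -> fault, evict 3, frames {0,8,6,2}
8 -> hit
Page faults: 10.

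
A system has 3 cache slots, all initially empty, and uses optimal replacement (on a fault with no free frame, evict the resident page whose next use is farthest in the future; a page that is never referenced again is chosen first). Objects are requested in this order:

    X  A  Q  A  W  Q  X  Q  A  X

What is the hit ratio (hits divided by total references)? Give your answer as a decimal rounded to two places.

0.50

X -> fault, frames {X}
A -> fault, frames {X,A}
Q -> fault, frames {X,A,Q}
A -> hit
W -> fault, evict A, frames {X,Q,W}
Q -> hit
X -> hit
Q -> hit
A -> fault, evict W, frames {X,Q,A}
X -> hit
Hits: 5 of 10 references → 5/10 = 0.5000.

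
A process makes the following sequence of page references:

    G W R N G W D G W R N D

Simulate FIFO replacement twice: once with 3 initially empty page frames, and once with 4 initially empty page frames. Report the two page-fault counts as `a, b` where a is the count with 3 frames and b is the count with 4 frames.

9, 10

3 frames: F F F F F F F . . F F . → 9 faults.
4 frames: F F F F . . F F F F F F → 10 faults.
10 > 9: adding a frame increased faults — Belady's anomaly.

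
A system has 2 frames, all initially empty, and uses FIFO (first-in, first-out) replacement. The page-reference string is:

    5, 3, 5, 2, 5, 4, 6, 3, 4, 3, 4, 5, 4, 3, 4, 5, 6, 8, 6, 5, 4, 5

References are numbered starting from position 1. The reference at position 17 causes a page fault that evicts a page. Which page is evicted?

pos 1: 5 -> miss, frames {5}
pos 2: 3 -> miss, frames {5,3}
pos 3: 5 -> hit
pos 4: 2 -> miss, evict 5, frames {3,2}
pos 5: 5 -> miss, evict 3, frames {2,5}
pos 6: 4 -> miss, evict 2, frames {5,4}
pos 7: 6 -> miss, evict 5, frames {4,6}
pos 8: 3 -> miss, evict 4, frames {6,3}
pos 9: 4 -> miss, evict 6, frames {3,4}
pos 10: 3 -> hit
pos 11: 4 -> hit
pos 12: 5 -> miss, evict 3, frames {4,5}
pos 13: 4 -> hit
pos 14: 3 -> miss, evict 4, frames {5,3}
pos 15: 4 -> miss, evict 5, frames {3,4}
pos 16: 5 -> miss, evict 3, frames {4,5}
pos 17: 6 -> miss, evict 4, frames {5,6}
At position 17, page 4 is evicted.

4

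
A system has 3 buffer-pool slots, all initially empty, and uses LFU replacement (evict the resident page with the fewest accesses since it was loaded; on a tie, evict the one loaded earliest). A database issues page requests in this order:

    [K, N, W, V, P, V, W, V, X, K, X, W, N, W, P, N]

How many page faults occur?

11

K → fault, frames {K}
N → fault, frames {K,N}
W → fault, frames {K,N,W}
V → fault, evict K, frames {N,W,V}
P → fault, evict N, frames {W,V,P}
V → hit
W → hit
V → hit
X → fault, evict P, frames {W,V,X}
K → fault, evict X, frames {W,V,K}
X → fault, evict K, frames {W,V,X}
W → hit
N → fault, evict X, frames {W,V,N}
W → hit
P → fault, evict N, frames {W,V,P}
N → fault, evict P, frames {W,V,N}
Page faults: 11.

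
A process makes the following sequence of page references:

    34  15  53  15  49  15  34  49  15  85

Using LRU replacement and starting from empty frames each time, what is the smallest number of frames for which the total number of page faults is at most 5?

f=1: 10 faults
f=2: 8 faults
f=3: 6 faults
f=4: 5 faults
f=5: 5 faults
Smallest f with faults ≤ 5 is 4.

4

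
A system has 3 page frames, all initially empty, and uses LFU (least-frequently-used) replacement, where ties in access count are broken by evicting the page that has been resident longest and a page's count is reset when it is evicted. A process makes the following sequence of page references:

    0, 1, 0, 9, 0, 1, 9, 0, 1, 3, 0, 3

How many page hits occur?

8

0 → miss, frames {0}
1 → miss, frames {0,1}
0 → hit
9 → miss, frames {0,1,9}
0 → hit
1 → hit
9 → hit
0 → hit
1 → hit
3 → miss, evict 9, frames {0,1,3}
0 → hit
3 → hit
Hits: 8.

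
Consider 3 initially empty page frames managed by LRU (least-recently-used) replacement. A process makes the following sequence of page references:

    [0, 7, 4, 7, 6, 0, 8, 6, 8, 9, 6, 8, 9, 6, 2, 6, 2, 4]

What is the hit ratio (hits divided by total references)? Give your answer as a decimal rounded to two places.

0.50

0: fault, frames [0]
7: fault, frames [0, 7]
4: fault, frames [0, 7, 4]
7: hit
6: fault, evict 0, frames [4, 7, 6]
0: fault, evict 4, frames [7, 6, 0]
8: fault, evict 7, frames [6, 0, 8]
6: hit
8: hit
9: fault, evict 0, frames [6, 8, 9]
6: hit
8: hit
9: hit
6: hit
2: fault, evict 8, frames [9, 6, 2]
6: hit
2: hit
4: fault, evict 9, frames [6, 2, 4]
Hits: 9 of 18 references → 9/18 = 0.5000.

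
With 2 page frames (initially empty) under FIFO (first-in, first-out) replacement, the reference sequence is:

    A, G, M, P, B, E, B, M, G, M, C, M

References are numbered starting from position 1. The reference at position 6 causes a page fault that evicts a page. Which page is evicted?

pos 1: A -> miss, frames {A}
pos 2: G -> miss, frames {A,G}
pos 3: M -> miss, evict A, frames {G,M}
pos 4: P -> miss, evict G, frames {M,P}
pos 5: B -> miss, evict M, frames {P,B}
pos 6: E -> miss, evict P, frames {B,E}
At position 6, page P is evicted.

P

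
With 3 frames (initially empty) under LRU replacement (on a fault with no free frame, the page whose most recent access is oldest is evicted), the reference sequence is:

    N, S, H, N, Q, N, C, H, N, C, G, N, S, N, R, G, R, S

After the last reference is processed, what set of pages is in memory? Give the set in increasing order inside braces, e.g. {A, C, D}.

{G, R, S}

N → miss, frames {N}
S → miss, frames {N,S}
H → miss, frames {N,S,H}
N → hit
Q → miss, evict S, frames {H,N,Q}
N → hit
C → miss, evict H, frames {Q,N,C}
H → miss, evict Q, frames {N,C,H}
N → hit
C → hit
G → miss, evict H, frames {N,C,G}
N → hit
S → miss, evict C, frames {G,N,S}
N → hit
R → miss, evict G, frames {S,N,R}
G → miss, evict S, frames {N,R,G}
R → hit
S → miss, evict N, frames {G,R,S}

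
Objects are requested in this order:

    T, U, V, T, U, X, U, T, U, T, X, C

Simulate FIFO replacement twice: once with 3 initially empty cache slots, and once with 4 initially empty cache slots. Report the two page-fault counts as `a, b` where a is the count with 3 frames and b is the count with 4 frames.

3 frames: F F F . . F . F F . . F → 7 faults.
4 frames: F F F . . F . . . . . F → 5 faults.
5 < 7: adding a frame reduced faults, as is typical.

7, 5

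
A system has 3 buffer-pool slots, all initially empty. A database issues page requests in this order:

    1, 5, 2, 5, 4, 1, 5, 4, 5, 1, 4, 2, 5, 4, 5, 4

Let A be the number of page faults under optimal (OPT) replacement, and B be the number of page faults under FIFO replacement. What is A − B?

-3

Under OPT: F F F . F . . . . . . F . . . . → 5 faults.
Under FIFO: F F F . F F F . . . . F . F . . → 8 faults.
A − B = 5 − 8 = -3.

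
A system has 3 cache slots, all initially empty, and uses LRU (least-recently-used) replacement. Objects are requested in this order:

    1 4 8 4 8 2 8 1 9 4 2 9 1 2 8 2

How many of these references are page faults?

10

1: miss, frames [1]
4: miss, frames [1, 4]
8: miss, frames [1, 4, 8]
4: hit
8: hit
2: miss, evict 1, frames [4, 8, 2]
8: hit
1: miss, evict 4, frames [2, 8, 1]
9: miss, evict 2, frames [8, 1, 9]
4: miss, evict 8, frames [1, 9, 4]
2: miss, evict 1, frames [9, 4, 2]
9: hit
1: miss, evict 4, frames [2, 9, 1]
2: hit
8: miss, evict 9, frames [1, 2, 8]
2: hit
Page faults: 10.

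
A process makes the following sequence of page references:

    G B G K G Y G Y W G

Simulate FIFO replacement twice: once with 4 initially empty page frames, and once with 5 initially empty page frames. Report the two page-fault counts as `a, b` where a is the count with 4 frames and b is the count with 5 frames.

4 frames: F F . F . F . . F F → 6 faults.
5 frames: F F . F . F . . F . → 5 faults.
5 < 6: adding a frame reduced faults, as is typical.

6, 5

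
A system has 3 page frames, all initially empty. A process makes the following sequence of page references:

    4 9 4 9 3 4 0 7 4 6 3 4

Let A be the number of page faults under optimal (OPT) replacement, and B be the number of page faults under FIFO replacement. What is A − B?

Under OPT: F F . . F . F F . F . . → 6 faults.
Under FIFO: F F . . F . F F F F F . → 8 faults.
A − B = 6 − 8 = -2.

-2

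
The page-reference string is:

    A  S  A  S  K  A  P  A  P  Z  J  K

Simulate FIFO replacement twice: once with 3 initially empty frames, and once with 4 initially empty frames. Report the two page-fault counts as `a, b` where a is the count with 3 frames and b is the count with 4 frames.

8, 6

3 frames: F F . . F . F F . F F F → 8 faults.
4 frames: F F . . F . F . . F F . → 6 faults.
6 < 8: adding a frame reduced faults, as is typical.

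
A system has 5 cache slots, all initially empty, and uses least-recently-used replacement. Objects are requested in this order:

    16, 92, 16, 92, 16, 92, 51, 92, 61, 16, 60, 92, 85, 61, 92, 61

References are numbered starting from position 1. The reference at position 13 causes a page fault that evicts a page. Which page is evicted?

pos 1: 16 → fault, frames [16]
pos 2: 92 → fault, frames [16, 92]
pos 3: 16 → hit
pos 4: 92 → hit
pos 5: 16 → hit
pos 6: 92 → hit
pos 7: 51 → fault, frames [16, 92, 51]
pos 8: 92 → hit
pos 9: 61 → fault, frames [16, 51, 92, 61]
pos 10: 16 → hit
pos 11: 60 → fault, frames [51, 92, 61, 16, 60]
pos 12: 92 → hit
pos 13: 85 → fault, evict 51, frames [61, 16, 60, 92, 85]
At position 13, page 51 is evicted.

51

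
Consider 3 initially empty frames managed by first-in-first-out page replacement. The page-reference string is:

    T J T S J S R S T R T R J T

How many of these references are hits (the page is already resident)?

8

T → miss, frames (T)
J → miss, frames (T J)
T → hit
S → miss, frames (T J S)
J → hit
S → hit
R → miss, evict T, frames (J S R)
S → hit
T → miss, evict J, frames (S R T)
R → hit
T → hit
R → hit
J → miss, evict S, frames (R T J)
T → hit
Hits: 8.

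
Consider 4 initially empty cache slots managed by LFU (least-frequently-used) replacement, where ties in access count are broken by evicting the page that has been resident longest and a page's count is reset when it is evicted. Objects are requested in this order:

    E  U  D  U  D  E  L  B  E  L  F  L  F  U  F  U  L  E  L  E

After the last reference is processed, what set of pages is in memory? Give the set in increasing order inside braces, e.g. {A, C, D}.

E -> fault, frames (E)
U -> fault, frames (E U)
D -> fault, frames (E U D)
U -> hit
D -> hit
E -> hit
L -> fault, frames (E U D L)
B -> fault, evict L, frames (E U D B)
E -> hit
L -> fault, evict B, frames (E U D L)
F -> fault, evict L, frames (E U D F)
L -> fault, evict F, frames (E U D L)
F -> fault, evict L, frames (E U D F)
U -> hit
F -> hit
U -> hit
L -> fault, evict D, frames (E U F L)
E -> hit
L -> hit
E -> hit

{E, F, L, U}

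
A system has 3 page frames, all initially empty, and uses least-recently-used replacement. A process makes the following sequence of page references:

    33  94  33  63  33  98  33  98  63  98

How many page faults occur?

33: miss, frames {33}
94: miss, frames {33,94}
33: hit
63: miss, frames {94,33,63}
33: hit
98: miss, evict 94, frames {63,33,98}
33: hit
98: hit
63: hit
98: hit
Page faults: 4.

4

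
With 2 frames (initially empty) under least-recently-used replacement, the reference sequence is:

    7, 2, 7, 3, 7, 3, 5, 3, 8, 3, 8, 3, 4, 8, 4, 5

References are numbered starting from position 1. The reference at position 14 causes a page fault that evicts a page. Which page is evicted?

3

pos 1: 7 → miss, frames {7}
pos 2: 2 → miss, frames {7,2}
pos 3: 7 → hit
pos 4: 3 → miss, evict 2, frames {7,3}
pos 5: 7 → hit
pos 6: 3 → hit
pos 7: 5 → miss, evict 7, frames {3,5}
pos 8: 3 → hit
pos 9: 8 → miss, evict 5, frames {3,8}
pos 10: 3 → hit
pos 11: 8 → hit
pos 12: 3 → hit
pos 13: 4 → miss, evict 8, frames {3,4}
pos 14: 8 → miss, evict 3, frames {4,8}
At position 14, page 3 is evicted.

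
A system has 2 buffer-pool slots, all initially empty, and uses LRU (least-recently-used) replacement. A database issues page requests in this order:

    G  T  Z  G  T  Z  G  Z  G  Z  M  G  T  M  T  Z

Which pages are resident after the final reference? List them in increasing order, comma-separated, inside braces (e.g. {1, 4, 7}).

G -> fault, frames (G)
T -> fault, frames (G T)
Z -> fault, evict G, frames (T Z)
G -> fault, evict T, frames (Z G)
T -> fault, evict Z, frames (G T)
Z -> fault, evict G, frames (T Z)
G -> fault, evict T, frames (Z G)
Z -> hit
G -> hit
Z -> hit
M -> fault, evict G, frames (Z M)
G -> fault, evict Z, frames (M G)
T -> fault, evict M, frames (G T)
M -> fault, evict G, frames (T M)
T -> hit
Z -> fault, evict M, frames (T Z)

{T, Z}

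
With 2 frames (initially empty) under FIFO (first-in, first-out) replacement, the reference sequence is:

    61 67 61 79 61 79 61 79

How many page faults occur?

4

61 → fault, frames (61)
67 → fault, frames (61 67)
61 → hit
79 → fault, evict 61, frames (67 79)
61 → fault, evict 67, frames (79 61)
79 → hit
61 → hit
79 → hit
Page faults: 4.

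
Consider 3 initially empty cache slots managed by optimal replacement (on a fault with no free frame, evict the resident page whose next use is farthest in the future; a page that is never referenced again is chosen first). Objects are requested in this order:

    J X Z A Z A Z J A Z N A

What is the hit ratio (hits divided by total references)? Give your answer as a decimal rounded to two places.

J: fault, frames (J)
X: fault, frames (J X)
Z: fault, frames (J X Z)
A: fault, evict X, frames (J Z A)
Z: hit
A: hit
Z: hit
J: hit
A: hit
Z: hit
N: fault, evict Z, frames (J A N)
A: hit
Hits: 7 of 12 references → 7/12 = 0.5833.

0.58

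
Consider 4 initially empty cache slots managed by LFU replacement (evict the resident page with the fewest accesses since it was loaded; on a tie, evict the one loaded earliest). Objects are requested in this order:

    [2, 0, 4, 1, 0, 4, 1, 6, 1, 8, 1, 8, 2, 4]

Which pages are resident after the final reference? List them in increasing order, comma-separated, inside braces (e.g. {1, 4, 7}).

2: fault, frames (2)
0: fault, frames (2 0)
4: fault, frames (2 0 4)
1: fault, frames (2 0 4 1)
0: hit
4: hit
1: hit
6: fault, evict 2, frames (0 4 1 6)
1: hit
8: fault, evict 6, frames (0 4 1 8)
1: hit
8: hit
2: fault, evict 0, frames (4 1 8 2)
4: hit

{1, 2, 4, 8}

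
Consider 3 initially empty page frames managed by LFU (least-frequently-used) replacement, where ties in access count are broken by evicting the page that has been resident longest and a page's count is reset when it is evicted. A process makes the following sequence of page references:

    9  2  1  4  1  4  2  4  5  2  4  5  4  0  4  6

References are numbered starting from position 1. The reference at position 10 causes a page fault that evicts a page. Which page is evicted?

pos 1: 9 → fault, frames {9}
pos 2: 2 → fault, frames {9,2}
pos 3: 1 → fault, frames {9,2,1}
pos 4: 4 → fault, evict 9, frames {2,1,4}
pos 5: 1 → hit
pos 6: 4 → hit
pos 7: 2 → hit
pos 8: 4 → hit
pos 9: 5 → fault, evict 2, frames {1,4,5}
pos 10: 2 → fault, evict 5, frames {1,4,2}
At position 10, page 5 is evicted.

5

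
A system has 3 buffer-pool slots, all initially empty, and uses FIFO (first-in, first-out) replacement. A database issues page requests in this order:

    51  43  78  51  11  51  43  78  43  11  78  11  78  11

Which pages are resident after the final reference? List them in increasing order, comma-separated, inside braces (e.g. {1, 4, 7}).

51 → miss, frames [51]
43 → miss, frames [51, 43]
78 → miss, frames [51, 43, 78]
51 → hit
11 → miss, evict 51, frames [43, 78, 11]
51 → miss, evict 43, frames [78, 11, 51]
43 → miss, evict 78, frames [11, 51, 43]
78 → miss, evict 11, frames [51, 43, 78]
43 → hit
11 → miss, evict 51, frames [43, 78, 11]
78 → hit
11 → hit
78 → hit
11 → hit

{11, 43, 78}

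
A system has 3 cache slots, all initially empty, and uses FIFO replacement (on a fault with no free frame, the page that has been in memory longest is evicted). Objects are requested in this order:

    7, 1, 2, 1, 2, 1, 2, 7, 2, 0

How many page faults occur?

7: fault, frames {7}
1: fault, frames {7,1}
2: fault, frames {7,1,2}
1: hit
2: hit
1: hit
2: hit
7: hit
2: hit
0: fault, evict 7, frames {1,2,0}
Page faults: 4.

4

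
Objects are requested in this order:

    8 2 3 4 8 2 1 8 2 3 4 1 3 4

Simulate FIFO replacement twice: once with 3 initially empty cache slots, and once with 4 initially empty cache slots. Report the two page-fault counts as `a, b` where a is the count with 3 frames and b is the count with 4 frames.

3 frames: F F F F F F F . . F F . . . → 9 faults.
4 frames: F F F F . . F F F F F F . . → 10 faults.
10 > 9: adding a frame increased faults — Belady's anomaly.

9, 10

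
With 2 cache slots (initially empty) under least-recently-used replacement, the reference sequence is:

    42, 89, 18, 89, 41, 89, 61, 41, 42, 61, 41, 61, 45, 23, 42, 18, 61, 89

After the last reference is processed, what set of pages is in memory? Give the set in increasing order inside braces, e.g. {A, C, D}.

{61, 89}

42 -> miss, frames [42]
89 -> miss, frames [42, 89]
18 -> miss, evict 42, frames [89, 18]
89 -> hit
41 -> miss, evict 18, frames [89, 41]
89 -> hit
61 -> miss, evict 41, frames [89, 61]
41 -> miss, evict 89, frames [61, 41]
42 -> miss, evict 61, frames [41, 42]
61 -> miss, evict 41, frames [42, 61]
41 -> miss, evict 42, frames [61, 41]
61 -> hit
45 -> miss, evict 41, frames [61, 45]
23 -> miss, evict 61, frames [45, 23]
42 -> miss, evict 45, frames [23, 42]
18 -> miss, evict 23, frames [42, 18]
61 -> miss, evict 42, frames [18, 61]
89 -> miss, evict 18, frames [61, 89]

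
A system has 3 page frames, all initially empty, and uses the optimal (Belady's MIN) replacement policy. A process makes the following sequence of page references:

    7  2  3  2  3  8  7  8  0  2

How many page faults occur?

5

7 → miss, frames {7}
2 → miss, frames {7,2}
3 → miss, frames {7,2,3}
2 → hit
3 → hit
8 → miss, evict 3, frames {7,2,8}
7 → hit
8 → hit
0 → miss, evict 8, frames {7,2,0}
2 → hit
Page faults: 5.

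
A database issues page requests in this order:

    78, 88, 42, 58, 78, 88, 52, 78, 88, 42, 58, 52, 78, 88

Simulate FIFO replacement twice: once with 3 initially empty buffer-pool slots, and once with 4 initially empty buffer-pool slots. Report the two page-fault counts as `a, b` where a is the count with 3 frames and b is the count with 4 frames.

11, 12

3 frames: F F F F F F F . . F F . F F → 11 faults.
4 frames: F F F F . . F F F F F F F F → 12 faults.
12 > 11: adding a frame increased faults — Belady's anomaly.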